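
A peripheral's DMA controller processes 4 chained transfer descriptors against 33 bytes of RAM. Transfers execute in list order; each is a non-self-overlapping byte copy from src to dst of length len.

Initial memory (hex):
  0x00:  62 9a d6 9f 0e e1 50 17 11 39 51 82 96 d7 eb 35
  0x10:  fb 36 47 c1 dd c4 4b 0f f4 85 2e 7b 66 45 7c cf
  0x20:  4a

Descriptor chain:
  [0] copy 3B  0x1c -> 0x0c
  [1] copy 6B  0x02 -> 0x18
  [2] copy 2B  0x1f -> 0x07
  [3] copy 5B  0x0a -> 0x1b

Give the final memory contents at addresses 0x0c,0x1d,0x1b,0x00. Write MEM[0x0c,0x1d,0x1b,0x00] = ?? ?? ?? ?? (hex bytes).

MEM[0x0c,0x1d,0x1b,0x00] = 66 66 51 62

D0: mem[0x0c..0x0e] <- [66 45 7c]
D1: mem[0x18..0x1d] <- [d6 9f 0e e1 50 17]
D2: mem[0x07..0x08] <- [cf 4a]
D3: mem[0x1b..0x1f] <- [51 82 66 45 7c]
query mem[0x0c]=0x66, mem[0x1d]=0x66, mem[0x1b]=0x51, mem[0x00]=0x62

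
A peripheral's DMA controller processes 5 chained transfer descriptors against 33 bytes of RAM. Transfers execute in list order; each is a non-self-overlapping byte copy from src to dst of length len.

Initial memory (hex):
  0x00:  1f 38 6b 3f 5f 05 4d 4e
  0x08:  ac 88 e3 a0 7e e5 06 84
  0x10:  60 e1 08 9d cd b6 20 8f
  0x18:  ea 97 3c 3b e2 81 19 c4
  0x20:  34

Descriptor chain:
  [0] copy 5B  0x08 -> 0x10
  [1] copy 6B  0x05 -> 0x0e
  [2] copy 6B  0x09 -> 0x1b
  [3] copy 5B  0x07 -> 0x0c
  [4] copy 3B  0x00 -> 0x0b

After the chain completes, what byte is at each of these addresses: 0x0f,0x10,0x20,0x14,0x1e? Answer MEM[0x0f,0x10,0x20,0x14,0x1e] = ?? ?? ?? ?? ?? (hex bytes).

D0: mem[0x10..0x14] <- [ac 88 e3 a0 7e]
D1: mem[0x0e..0x13] <- [05 4d 4e ac 88 e3]
D2: mem[0x1b..0x20] <- [88 e3 a0 7e e5 05]
D3: mem[0x0c..0x10] <- [4e ac 88 e3 a0]
D4: mem[0x0b..0x0d] <- [1f 38 6b]
query mem[0x0f]=0xe3, mem[0x10]=0xa0, mem[0x20]=0x05, mem[0x14]=0x7e, mem[0x1e]=0x7e

MEM[0x0f,0x10,0x20,0x14,0x1e] = e3 a0 05 7e 7e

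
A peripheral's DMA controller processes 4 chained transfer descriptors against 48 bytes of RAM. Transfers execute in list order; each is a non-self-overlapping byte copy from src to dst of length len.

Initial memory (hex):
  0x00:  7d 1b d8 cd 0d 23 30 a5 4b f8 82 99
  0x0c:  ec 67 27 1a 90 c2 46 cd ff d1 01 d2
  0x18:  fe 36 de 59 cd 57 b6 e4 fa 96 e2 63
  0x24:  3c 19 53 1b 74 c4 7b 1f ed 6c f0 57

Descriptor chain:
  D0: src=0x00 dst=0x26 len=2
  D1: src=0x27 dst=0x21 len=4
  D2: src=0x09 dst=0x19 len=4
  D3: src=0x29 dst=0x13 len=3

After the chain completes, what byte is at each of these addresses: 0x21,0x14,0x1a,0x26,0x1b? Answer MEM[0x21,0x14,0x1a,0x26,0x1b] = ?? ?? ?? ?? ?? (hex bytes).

#0 dst[0x26+2] := {0x7d,0x1b}
#1 dst[0x21+4] := {0x1b,0x74,0xc4,0x7b}
#2 dst[0x19+4] := {0xf8,0x82,0x99,0xec}
#3 dst[0x13+3] := {0xc4,0x7b,0x1f}
query mem[0x21]=0x1b, mem[0x14]=0x7b, mem[0x1a]=0x82, mem[0x26]=0x7d, mem[0x1b]=0x99

MEM[0x21,0x14,0x1a,0x26,0x1b] = 1b 7b 82 7d 99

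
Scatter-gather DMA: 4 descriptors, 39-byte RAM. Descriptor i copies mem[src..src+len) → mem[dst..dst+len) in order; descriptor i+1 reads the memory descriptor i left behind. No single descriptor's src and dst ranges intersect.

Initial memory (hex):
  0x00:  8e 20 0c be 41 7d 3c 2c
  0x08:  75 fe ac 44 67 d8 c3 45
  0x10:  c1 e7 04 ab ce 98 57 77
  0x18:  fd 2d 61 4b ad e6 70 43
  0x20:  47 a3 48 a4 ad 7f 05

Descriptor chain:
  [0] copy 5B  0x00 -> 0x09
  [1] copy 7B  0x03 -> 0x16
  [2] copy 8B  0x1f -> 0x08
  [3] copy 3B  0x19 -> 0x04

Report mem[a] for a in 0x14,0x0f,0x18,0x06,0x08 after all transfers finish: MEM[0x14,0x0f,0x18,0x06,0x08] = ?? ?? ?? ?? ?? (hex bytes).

MEM[0x14,0x0f,0x18,0x06,0x08] = ce 05 7d 75 43

#0 dst[0x09+5] := {0x8e,0x20,0x0c,0xbe,0x41}
#1 dst[0x16+7] := {0xbe,0x41,0x7d,0x3c,0x2c,0x75,0x8e}
#2 dst[0x08+8] := {0x43,0x47,0xa3,0x48,0xa4,0xad,0x7f,0x05}
#3 dst[0x04+3] := {0x3c,0x2c,0x75}
query mem[0x14]=0xce, mem[0x0f]=0x05, mem[0x18]=0x7d, mem[0x06]=0x75, mem[0x08]=0x43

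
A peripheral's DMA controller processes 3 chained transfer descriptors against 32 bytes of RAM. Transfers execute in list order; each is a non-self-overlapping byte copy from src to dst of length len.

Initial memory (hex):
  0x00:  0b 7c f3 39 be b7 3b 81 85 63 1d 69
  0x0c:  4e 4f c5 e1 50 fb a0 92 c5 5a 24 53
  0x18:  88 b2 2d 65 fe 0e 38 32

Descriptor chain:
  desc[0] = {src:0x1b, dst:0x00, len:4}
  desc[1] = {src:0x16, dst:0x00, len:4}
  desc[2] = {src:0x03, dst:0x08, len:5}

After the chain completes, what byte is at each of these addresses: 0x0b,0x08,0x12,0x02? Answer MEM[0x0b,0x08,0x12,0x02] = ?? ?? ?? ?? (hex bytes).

MEM[0x0b,0x08,0x12,0x02] = 3b b2 a0 88

  after D0: wrote 4B at 0x00 = 65fe0e38
  after D1: wrote 4B at 0x00 = 245388b2
  after D2: wrote 5B at 0x08 = b2beb73b81
query mem[0x0b]=0x3b, mem[0x08]=0xb2, mem[0x12]=0xa0, mem[0x02]=0x88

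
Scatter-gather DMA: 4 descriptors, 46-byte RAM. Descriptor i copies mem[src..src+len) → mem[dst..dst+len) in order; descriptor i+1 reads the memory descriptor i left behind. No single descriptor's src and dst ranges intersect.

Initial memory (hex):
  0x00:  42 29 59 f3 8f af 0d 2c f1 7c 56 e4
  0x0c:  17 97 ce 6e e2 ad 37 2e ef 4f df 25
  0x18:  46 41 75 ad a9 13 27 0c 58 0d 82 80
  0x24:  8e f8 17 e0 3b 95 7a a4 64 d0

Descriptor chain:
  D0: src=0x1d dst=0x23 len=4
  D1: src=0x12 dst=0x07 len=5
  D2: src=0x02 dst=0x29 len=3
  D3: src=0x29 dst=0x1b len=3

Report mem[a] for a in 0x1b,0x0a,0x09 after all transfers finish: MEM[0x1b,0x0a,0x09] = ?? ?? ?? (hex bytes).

MEM[0x1b,0x0a,0x09] = 59 4f ef

[0] 0x1d->0x23 len=4 : 13 27 0c 58
[1] 0x12->0x07 len=5 : 37 2e ef 4f df
[2] 0x02->0x29 len=3 : 59 f3 8f
[3] 0x29->0x1b len=3 : 59 f3 8f
query mem[0x1b]=0x59, mem[0x0a]=0x4f, mem[0x09]=0xef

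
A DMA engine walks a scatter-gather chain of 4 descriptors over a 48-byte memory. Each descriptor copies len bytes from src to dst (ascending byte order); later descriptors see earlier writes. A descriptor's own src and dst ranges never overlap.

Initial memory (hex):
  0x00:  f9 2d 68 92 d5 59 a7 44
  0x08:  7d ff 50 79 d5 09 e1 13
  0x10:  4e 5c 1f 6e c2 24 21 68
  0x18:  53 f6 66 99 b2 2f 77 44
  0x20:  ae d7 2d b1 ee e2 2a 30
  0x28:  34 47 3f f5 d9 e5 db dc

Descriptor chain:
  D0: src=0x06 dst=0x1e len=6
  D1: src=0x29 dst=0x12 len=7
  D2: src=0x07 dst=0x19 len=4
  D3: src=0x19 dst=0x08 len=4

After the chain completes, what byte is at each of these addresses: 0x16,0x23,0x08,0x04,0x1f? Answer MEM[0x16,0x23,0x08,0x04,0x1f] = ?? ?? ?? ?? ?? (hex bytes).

MEM[0x16,0x23,0x08,0x04,0x1f] = e5 79 44 d5 44

[0] 0x06->0x1e len=6 : a7 44 7d ff 50 79
[1] 0x29->0x12 len=7 : 47 3f f5 d9 e5 db dc
[2] 0x07->0x19 len=4 : 44 7d ff 50
[3] 0x19->0x08 len=4 : 44 7d ff 50
query mem[0x16]=0xe5, mem[0x23]=0x79, mem[0x08]=0x44, mem[0x04]=0xd5, mem[0x1f]=0x44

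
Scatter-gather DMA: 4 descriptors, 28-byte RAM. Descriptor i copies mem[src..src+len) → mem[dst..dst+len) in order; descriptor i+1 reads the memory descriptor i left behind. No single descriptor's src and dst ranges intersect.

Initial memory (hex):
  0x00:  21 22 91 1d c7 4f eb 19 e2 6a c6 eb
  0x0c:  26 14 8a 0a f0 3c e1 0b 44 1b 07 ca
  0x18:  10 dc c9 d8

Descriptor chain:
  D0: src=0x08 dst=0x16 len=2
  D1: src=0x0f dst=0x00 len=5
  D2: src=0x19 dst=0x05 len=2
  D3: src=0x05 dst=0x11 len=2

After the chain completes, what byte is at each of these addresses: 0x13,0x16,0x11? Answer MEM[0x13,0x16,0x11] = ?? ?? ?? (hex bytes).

MEM[0x13,0x16,0x11] = 0b e2 dc

D0: mem[0x16..0x17] <- [e2 6a]
D1: mem[0x00..0x04] <- [0a f0 3c e1 0b]
D2: mem[0x05..0x06] <- [dc c9]
D3: mem[0x11..0x12] <- [dc c9]
query mem[0x13]=0x0b, mem[0x16]=0xe2, mem[0x11]=0xdc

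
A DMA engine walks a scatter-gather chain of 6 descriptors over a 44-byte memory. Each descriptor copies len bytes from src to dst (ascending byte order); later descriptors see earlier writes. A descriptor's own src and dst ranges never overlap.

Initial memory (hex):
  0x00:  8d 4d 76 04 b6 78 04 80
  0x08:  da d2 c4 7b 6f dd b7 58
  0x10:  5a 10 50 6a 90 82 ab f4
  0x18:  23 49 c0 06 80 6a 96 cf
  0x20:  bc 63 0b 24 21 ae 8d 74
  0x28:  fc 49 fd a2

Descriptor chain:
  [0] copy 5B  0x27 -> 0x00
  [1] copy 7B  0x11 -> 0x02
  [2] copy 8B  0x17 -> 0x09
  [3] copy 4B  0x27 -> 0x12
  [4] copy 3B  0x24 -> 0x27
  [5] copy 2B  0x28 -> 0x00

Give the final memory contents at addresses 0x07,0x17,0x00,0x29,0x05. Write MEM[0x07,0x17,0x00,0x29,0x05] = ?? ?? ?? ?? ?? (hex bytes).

MEM[0x07,0x17,0x00,0x29,0x05] = ab f4 ae 8d 90

[0] 0x27->0x00 len=5 : 74 fc 49 fd a2
[1] 0x11->0x02 len=7 : 10 50 6a 90 82 ab f4
[2] 0x17->0x09 len=8 : f4 23 49 c0 06 80 6a 96
[3] 0x27->0x12 len=4 : 74 fc 49 fd
[4] 0x24->0x27 len=3 : 21 ae 8d
[5] 0x28->0x00 len=2 : ae 8d
query mem[0x07]=0xab, mem[0x17]=0xf4, mem[0x00]=0xae, mem[0x29]=0x8d, mem[0x05]=0x90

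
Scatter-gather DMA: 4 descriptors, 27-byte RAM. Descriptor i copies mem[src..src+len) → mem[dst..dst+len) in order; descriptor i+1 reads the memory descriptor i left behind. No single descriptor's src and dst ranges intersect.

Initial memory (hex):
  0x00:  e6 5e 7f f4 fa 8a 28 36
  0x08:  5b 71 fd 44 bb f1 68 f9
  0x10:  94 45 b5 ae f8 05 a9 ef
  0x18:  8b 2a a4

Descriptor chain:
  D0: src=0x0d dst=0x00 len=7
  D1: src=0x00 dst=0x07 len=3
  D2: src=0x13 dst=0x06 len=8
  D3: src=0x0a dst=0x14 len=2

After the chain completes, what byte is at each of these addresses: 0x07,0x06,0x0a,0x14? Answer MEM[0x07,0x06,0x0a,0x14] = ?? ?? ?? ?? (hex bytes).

#0 dst[0x00+7] := {0xf1,0x68,0xf9,0x94,0x45,0xb5,0xae}
#1 dst[0x07+3] := {0xf1,0x68,0xf9}
#2 dst[0x06+8] := {0xae,0xf8,0x05,0xa9,0xef,0x8b,0x2a,0xa4}
#3 dst[0x14+2] := {0xef,0x8b}
query mem[0x07]=0xf8, mem[0x06]=0xae, mem[0x0a]=0xef, mem[0x14]=0xef

MEM[0x07,0x06,0x0a,0x14] = f8 ae ef ef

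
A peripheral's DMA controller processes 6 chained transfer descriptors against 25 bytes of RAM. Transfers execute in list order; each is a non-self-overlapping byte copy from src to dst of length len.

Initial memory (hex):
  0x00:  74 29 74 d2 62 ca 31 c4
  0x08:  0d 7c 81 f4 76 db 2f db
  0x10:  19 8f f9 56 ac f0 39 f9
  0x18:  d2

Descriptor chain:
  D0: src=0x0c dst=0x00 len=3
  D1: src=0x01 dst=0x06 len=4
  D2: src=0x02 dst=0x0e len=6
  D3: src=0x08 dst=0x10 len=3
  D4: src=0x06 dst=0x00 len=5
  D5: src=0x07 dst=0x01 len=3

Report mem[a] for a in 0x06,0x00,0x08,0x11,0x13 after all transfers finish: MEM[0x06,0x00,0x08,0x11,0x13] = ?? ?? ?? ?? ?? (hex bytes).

MEM[0x06,0x00,0x08,0x11,0x13] = db db d2 62 2f

[0] 0x0c->0x00 len=3 : 76 db 2f
[1] 0x01->0x06 len=4 : db 2f d2 62
[2] 0x02->0x0e len=6 : 2f d2 62 ca db 2f
[3] 0x08->0x10 len=3 : d2 62 81
[4] 0x06->0x00 len=5 : db 2f d2 62 81
[5] 0x07->0x01 len=3 : 2f d2 62
query mem[0x06]=0xdb, mem[0x00]=0xdb, mem[0x08]=0xd2, mem[0x11]=0x62, mem[0x13]=0x2f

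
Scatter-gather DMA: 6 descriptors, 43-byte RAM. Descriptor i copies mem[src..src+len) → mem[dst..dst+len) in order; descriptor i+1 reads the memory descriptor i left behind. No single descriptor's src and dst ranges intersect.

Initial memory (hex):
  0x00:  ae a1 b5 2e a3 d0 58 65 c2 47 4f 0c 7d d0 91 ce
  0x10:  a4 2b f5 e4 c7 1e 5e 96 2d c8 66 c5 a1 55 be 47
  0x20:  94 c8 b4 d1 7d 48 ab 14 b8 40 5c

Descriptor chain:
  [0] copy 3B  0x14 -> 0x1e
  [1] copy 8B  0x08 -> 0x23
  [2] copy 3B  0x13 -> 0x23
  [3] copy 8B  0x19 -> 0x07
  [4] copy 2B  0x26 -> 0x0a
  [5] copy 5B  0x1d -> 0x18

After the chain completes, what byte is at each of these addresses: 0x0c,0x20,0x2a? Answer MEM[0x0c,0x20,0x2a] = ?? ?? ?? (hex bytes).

MEM[0x0c,0x20,0x2a] = c7 5e ce

  after D0: wrote 3B at 0x1e = c71e5e
  after D1: wrote 8B at 0x23 = c2474f0c7dd091ce
  after D2: wrote 3B at 0x23 = e4c71e
  after D3: wrote 8B at 0x07 = c866c5a155c71e5e
  after D4: wrote 2B at 0x0a = 0c7d
  after D5: wrote 5B at 0x18 = 55c71e5ec8
query mem[0x0c]=0xc7, mem[0x20]=0x5e, mem[0x2a]=0xce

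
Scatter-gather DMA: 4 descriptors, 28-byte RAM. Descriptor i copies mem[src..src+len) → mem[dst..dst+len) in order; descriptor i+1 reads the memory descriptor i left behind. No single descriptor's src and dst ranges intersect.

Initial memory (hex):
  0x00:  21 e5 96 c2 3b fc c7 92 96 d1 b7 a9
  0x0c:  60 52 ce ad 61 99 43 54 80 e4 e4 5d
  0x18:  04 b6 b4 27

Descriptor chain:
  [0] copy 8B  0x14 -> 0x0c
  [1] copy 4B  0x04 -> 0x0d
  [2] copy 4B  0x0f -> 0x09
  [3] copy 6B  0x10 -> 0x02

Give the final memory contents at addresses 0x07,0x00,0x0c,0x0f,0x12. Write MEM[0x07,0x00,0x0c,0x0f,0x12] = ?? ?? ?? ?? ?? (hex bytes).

D0: mem[0x0c..0x13] <- [80 e4 e4 5d 04 b6 b4 27]
D1: mem[0x0d..0x10] <- [3b fc c7 92]
D2: mem[0x09..0x0c] <- [c7 92 b6 b4]
D3: mem[0x02..0x07] <- [92 b6 b4 27 80 e4]
query mem[0x07]=0xe4, mem[0x00]=0x21, mem[0x0c]=0xb4, mem[0x0f]=0xc7, mem[0x12]=0xb4

MEM[0x07,0x00,0x0c,0x0f,0x12] = e4 21 b4 c7 b4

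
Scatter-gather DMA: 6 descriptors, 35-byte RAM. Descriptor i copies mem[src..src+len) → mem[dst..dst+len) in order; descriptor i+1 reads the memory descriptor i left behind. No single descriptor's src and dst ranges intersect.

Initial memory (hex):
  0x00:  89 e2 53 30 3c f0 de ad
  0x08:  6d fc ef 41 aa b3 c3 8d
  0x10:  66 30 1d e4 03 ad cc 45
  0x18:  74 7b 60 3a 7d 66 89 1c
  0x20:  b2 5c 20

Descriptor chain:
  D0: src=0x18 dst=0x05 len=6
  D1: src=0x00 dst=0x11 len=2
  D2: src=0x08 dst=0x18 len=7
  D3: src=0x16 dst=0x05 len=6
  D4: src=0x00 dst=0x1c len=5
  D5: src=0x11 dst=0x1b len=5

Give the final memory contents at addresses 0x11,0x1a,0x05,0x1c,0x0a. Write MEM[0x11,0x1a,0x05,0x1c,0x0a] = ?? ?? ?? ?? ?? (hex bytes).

#0 dst[0x05+6] := {0x74,0x7b,0x60,0x3a,0x7d,0x66}
#1 dst[0x11+2] := {0x89,0xe2}
#2 dst[0x18+7] := {0x3a,0x7d,0x66,0x41,0xaa,0xb3,0xc3}
#3 dst[0x05+6] := {0xcc,0x45,0x3a,0x7d,0x66,0x41}
#4 dst[0x1c+5] := {0x89,0xe2,0x53,0x30,0x3c}
#5 dst[0x1b+5] := {0x89,0xe2,0xe4,0x03,0xad}
query mem[0x11]=0x89, mem[0x1a]=0x66, mem[0x05]=0xcc, mem[0x1c]=0xe2, mem[0x0a]=0x41

MEM[0x11,0x1a,0x05,0x1c,0x0a] = 89 66 cc e2 41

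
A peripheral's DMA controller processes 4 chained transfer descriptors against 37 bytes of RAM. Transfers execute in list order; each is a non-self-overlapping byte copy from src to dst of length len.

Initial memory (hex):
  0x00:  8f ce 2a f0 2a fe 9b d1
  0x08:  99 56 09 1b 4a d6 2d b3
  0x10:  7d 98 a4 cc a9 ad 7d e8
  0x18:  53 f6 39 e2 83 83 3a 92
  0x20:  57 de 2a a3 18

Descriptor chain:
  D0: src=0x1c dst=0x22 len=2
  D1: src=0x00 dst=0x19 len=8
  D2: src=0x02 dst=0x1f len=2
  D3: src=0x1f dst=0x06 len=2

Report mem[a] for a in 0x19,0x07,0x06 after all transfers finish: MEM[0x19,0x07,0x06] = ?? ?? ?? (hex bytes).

[0] 0x1c->0x22 len=2 : 83 83
[1] 0x00->0x19 len=8 : 8f ce 2a f0 2a fe 9b d1
[2] 0x02->0x1f len=2 : 2a f0
[3] 0x1f->0x06 len=2 : 2a f0
query mem[0x19]=0x8f, mem[0x07]=0xf0, mem[0x06]=0x2a

MEM[0x19,0x07,0x06] = 8f f0 2a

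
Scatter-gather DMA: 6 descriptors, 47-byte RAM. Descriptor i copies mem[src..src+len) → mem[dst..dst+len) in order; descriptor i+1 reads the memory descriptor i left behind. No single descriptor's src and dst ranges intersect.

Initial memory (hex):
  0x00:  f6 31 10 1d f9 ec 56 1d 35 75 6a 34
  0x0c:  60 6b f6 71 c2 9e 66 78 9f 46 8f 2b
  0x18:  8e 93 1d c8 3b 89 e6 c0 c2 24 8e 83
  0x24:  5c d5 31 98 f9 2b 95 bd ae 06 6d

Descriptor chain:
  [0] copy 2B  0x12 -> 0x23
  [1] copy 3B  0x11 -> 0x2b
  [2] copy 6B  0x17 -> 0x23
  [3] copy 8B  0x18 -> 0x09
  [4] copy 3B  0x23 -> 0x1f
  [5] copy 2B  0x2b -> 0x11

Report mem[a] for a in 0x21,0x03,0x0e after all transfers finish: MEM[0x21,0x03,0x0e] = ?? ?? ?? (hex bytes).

#0 dst[0x23+2] := {0x66,0x78}
#1 dst[0x2b+3] := {0x9e,0x66,0x78}
#2 dst[0x23+6] := {0x2b,0x8e,0x93,0x1d,0xc8,0x3b}
#3 dst[0x09+8] := {0x8e,0x93,0x1d,0xc8,0x3b,0x89,0xe6,0xc0}
#4 dst[0x1f+3] := {0x2b,0x8e,0x93}
#5 dst[0x11+2] := {0x9e,0x66}
query mem[0x21]=0x93, mem[0x03]=0x1d, mem[0x0e]=0x89

MEM[0x21,0x03,0x0e] = 93 1d 89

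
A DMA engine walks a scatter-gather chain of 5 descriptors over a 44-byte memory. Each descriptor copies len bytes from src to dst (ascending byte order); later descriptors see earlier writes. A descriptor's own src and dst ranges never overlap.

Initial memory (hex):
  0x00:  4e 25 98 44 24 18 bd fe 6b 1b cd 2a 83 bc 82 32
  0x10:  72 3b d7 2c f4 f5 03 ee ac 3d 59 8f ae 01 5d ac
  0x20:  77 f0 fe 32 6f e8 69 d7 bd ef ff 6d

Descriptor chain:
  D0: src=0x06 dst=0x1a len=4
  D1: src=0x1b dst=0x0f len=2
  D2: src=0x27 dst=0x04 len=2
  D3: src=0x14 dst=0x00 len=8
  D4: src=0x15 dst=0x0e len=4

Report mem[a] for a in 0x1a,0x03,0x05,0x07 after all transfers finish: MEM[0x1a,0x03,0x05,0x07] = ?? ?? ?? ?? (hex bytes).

D0: mem[0x1a..0x1d] <- [bd fe 6b 1b]
D1: mem[0x0f..0x10] <- [fe 6b]
D2: mem[0x04..0x05] <- [d7 bd]
D3: mem[0x00..0x07] <- [f4 f5 03 ee ac 3d bd fe]
D4: mem[0x0e..0x11] <- [f5 03 ee ac]
query mem[0x1a]=0xbd, mem[0x03]=0xee, mem[0x05]=0x3d, mem[0x07]=0xfe

MEM[0x1a,0x03,0x05,0x07] = bd ee 3d fe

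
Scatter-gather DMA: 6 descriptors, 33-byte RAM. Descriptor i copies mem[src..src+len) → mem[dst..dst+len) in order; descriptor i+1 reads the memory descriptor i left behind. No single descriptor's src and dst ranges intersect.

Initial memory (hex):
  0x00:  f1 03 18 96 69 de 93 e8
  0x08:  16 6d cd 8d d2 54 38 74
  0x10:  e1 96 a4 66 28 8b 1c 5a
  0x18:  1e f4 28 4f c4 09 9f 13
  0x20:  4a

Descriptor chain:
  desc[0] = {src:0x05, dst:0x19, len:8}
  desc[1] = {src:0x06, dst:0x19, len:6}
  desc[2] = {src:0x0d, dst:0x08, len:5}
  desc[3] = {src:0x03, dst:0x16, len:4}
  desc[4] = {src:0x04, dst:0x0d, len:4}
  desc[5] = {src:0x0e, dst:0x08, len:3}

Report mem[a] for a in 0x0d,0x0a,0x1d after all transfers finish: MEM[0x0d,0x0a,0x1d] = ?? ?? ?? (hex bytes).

MEM[0x0d,0x0a,0x1d] = 69 e8 cd

  after D0: wrote 8B at 0x19 = de93e8166dcd8dd2
  after D1: wrote 6B at 0x19 = 93e8166dcd8d
  after D2: wrote 5B at 0x08 = 543874e196
  after D3: wrote 4B at 0x16 = 9669de93
  after D4: wrote 4B at 0x0d = 69de93e8
  after D5: wrote 3B at 0x08 = de93e8
query mem[0x0d]=0x69, mem[0x0a]=0xe8, mem[0x1d]=0xcd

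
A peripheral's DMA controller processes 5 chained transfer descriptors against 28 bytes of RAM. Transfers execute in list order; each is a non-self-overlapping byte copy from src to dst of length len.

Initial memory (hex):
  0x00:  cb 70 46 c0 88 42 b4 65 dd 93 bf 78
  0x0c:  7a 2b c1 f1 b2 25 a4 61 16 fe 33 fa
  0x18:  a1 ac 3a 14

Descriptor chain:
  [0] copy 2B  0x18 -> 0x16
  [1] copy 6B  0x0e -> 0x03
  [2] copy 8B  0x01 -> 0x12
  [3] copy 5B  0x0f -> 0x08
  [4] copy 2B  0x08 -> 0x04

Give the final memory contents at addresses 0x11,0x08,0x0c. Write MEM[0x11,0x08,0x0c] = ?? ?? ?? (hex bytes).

MEM[0x11,0x08,0x0c] = 25 f1 46

#0 dst[0x16+2] := {0xa1,0xac}
#1 dst[0x03+6] := {0xc1,0xf1,0xb2,0x25,0xa4,0x61}
#2 dst[0x12+8] := {0x70,0x46,0xc1,0xf1,0xb2,0x25,0xa4,0x61}
#3 dst[0x08+5] := {0xf1,0xb2,0x25,0x70,0x46}
#4 dst[0x04+2] := {0xf1,0xb2}
query mem[0x11]=0x25, mem[0x08]=0xf1, mem[0x0c]=0x46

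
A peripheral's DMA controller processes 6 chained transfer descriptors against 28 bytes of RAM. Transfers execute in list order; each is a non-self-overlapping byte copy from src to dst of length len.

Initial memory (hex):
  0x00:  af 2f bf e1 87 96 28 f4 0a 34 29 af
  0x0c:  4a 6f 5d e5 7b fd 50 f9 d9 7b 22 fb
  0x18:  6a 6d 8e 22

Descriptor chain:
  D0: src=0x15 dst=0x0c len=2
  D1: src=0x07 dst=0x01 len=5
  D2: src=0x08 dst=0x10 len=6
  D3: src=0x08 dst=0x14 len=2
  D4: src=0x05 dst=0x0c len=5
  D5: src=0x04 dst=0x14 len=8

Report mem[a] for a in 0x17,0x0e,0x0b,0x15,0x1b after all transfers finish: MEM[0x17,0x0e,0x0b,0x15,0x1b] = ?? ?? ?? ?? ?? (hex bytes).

MEM[0x17,0x0e,0x0b,0x15,0x1b] = f4 f4 af af af

#0 dst[0x0c+2] := {0x7b,0x22}
#1 dst[0x01+5] := {0xf4,0x0a,0x34,0x29,0xaf}
#2 dst[0x10+6] := {0x0a,0x34,0x29,0xaf,0x7b,0x22}
#3 dst[0x14+2] := {0x0a,0x34}
#4 dst[0x0c+5] := {0xaf,0x28,0xf4,0x0a,0x34}
#5 dst[0x14+8] := {0x29,0xaf,0x28,0xf4,0x0a,0x34,0x29,0xaf}
query mem[0x17]=0xf4, mem[0x0e]=0xf4, mem[0x0b]=0xaf, mem[0x15]=0xaf, mem[0x1b]=0xaf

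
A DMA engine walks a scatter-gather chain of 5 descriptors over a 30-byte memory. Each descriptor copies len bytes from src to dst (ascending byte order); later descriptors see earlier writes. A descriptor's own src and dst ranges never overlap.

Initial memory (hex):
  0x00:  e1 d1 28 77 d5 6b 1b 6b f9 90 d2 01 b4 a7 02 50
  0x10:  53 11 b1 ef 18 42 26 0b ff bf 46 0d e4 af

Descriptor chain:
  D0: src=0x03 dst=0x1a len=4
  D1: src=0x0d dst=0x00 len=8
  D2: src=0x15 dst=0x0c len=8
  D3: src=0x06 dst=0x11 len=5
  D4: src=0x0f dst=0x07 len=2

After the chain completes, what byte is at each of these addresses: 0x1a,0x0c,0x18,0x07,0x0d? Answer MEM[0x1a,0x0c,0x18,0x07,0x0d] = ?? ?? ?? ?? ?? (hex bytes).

MEM[0x1a,0x0c,0x18,0x07,0x0d] = 77 42 ff ff 26

#0 dst[0x1a+4] := {0x77,0xd5,0x6b,0x1b}
#1 dst[0x00+8] := {0xa7,0x02,0x50,0x53,0x11,0xb1,0xef,0x18}
#2 dst[0x0c+8] := {0x42,0x26,0x0b,0xff,0xbf,0x77,0xd5,0x6b}
#3 dst[0x11+5] := {0xef,0x18,0xf9,0x90,0xd2}
#4 dst[0x07+2] := {0xff,0xbf}
query mem[0x1a]=0x77, mem[0x0c]=0x42, mem[0x18]=0xff, mem[0x07]=0xff, mem[0x0d]=0x26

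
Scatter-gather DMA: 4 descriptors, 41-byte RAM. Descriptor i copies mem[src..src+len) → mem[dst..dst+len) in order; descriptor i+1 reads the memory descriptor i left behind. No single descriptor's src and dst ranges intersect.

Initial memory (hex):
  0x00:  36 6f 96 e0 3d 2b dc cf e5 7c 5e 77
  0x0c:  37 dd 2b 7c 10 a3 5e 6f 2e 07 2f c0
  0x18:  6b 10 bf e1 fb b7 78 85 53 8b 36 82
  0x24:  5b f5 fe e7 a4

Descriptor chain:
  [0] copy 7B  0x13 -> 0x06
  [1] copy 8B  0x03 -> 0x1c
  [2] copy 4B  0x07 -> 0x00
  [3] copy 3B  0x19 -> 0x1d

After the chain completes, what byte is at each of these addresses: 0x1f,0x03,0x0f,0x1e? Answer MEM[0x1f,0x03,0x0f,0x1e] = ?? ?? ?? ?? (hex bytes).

[0] 0x13->0x06 len=7 : 6f 2e 07 2f c0 6b 10
[1] 0x03->0x1c len=8 : e0 3d 2b 6f 2e 07 2f c0
[2] 0x07->0x00 len=4 : 2e 07 2f c0
[3] 0x19->0x1d len=3 : 10 bf e1
query mem[0x1f]=0xe1, mem[0x03]=0xc0, mem[0x0f]=0x7c, mem[0x1e]=0xbf

MEM[0x1f,0x03,0x0f,0x1e] = e1 c0 7c bf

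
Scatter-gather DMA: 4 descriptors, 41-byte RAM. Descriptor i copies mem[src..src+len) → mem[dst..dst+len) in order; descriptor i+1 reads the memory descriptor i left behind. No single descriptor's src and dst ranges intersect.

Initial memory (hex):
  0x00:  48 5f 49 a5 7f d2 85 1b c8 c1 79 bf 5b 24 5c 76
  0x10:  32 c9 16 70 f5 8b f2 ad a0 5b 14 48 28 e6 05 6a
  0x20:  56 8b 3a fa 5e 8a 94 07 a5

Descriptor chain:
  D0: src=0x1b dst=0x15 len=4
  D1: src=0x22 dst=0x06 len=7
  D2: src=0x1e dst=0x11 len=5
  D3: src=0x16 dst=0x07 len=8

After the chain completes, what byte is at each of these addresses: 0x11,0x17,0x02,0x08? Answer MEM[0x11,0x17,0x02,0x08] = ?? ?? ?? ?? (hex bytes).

MEM[0x11,0x17,0x02,0x08] = 05 e6 49 e6

  after D0: wrote 4B at 0x15 = 4828e605
  after D1: wrote 7B at 0x06 = 3afa5e8a9407a5
  after D2: wrote 5B at 0x11 = 056a568b3a
  after D3: wrote 8B at 0x07 = 28e6055b144828e6
query mem[0x11]=0x05, mem[0x17]=0xe6, mem[0x02]=0x49, mem[0x08]=0xe6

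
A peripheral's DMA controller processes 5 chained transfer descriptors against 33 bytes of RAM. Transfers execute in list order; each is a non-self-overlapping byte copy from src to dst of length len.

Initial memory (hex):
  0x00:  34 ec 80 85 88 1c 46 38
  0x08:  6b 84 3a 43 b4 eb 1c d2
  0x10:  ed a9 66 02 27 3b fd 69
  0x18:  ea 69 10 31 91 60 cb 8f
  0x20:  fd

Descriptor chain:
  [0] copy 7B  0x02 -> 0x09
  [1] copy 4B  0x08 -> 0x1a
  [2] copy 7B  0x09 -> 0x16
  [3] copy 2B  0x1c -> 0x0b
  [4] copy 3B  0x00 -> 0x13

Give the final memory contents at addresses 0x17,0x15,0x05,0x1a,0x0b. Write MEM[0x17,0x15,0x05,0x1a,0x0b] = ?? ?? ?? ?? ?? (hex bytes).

MEM[0x17,0x15,0x05,0x1a,0x0b] = 85 80 1c 46 6b

[0] 0x02->0x09 len=7 : 80 85 88 1c 46 38 6b
[1] 0x08->0x1a len=4 : 6b 80 85 88
[2] 0x09->0x16 len=7 : 80 85 88 1c 46 38 6b
[3] 0x1c->0x0b len=2 : 6b 88
[4] 0x00->0x13 len=3 : 34 ec 80
query mem[0x17]=0x85, mem[0x15]=0x80, mem[0x05]=0x1c, mem[0x1a]=0x46, mem[0x0b]=0x6b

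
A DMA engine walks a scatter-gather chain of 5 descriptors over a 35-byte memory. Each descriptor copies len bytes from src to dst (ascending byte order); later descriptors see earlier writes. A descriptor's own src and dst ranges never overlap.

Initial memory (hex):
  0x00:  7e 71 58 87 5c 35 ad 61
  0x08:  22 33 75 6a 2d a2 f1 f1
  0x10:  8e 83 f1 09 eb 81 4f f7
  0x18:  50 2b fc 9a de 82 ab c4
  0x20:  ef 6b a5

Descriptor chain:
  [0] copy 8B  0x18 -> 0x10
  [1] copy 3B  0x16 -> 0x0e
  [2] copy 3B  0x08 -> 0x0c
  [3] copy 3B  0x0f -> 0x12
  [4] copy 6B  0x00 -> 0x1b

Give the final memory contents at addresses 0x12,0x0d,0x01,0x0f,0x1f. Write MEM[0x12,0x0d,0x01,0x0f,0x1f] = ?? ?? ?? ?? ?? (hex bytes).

[0] 0x18->0x10 len=8 : 50 2b fc 9a de 82 ab c4
[1] 0x16->0x0e len=3 : ab c4 50
[2] 0x08->0x0c len=3 : 22 33 75
[3] 0x0f->0x12 len=3 : c4 50 2b
[4] 0x00->0x1b len=6 : 7e 71 58 87 5c 35
query mem[0x12]=0xc4, mem[0x0d]=0x33, mem[0x01]=0x71, mem[0x0f]=0xc4, mem[0x1f]=0x5c

MEM[0x12,0x0d,0x01,0x0f,0x1f] = c4 33 71 c4 5c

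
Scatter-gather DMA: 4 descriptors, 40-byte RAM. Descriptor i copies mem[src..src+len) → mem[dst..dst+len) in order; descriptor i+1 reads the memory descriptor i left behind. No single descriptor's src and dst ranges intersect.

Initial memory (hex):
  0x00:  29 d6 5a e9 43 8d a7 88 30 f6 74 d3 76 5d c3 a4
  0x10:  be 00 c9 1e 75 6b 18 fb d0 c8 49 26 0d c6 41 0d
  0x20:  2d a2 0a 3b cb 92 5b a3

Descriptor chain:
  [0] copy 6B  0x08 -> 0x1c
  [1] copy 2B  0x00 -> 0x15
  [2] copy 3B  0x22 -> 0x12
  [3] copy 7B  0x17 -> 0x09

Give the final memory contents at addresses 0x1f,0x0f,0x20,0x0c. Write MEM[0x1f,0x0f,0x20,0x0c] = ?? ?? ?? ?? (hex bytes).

[0] 0x08->0x1c len=6 : 30 f6 74 d3 76 5d
[1] 0x00->0x15 len=2 : 29 d6
[2] 0x22->0x12 len=3 : 0a 3b cb
[3] 0x17->0x09 len=7 : fb d0 c8 49 26 30 f6
query mem[0x1f]=0xd3, mem[0x0f]=0xf6, mem[0x20]=0x76, mem[0x0c]=0x49

MEM[0x1f,0x0f,0x20,0x0c] = d3 f6 76 49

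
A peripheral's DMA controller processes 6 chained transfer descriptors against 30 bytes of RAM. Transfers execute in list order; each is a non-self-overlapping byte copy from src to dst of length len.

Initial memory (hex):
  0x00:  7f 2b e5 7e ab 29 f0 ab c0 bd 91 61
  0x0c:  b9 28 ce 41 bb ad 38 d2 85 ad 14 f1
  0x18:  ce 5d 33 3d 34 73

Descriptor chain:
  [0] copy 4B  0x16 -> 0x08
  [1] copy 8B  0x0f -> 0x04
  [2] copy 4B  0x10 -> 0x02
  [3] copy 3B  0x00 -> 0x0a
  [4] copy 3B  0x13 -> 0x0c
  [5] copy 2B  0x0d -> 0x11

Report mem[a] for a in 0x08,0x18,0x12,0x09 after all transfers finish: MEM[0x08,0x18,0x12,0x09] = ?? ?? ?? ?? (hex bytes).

#0 dst[0x08+4] := {0x14,0xf1,0xce,0x5d}
#1 dst[0x04+8] := {0x41,0xbb,0xad,0x38,0xd2,0x85,0xad,0x14}
#2 dst[0x02+4] := {0xbb,0xad,0x38,0xd2}
#3 dst[0x0a+3] := {0x7f,0x2b,0xbb}
#4 dst[0x0c+3] := {0xd2,0x85,0xad}
#5 dst[0x11+2] := {0x85,0xad}
query mem[0x08]=0xd2, mem[0x18]=0xce, mem[0x12]=0xad, mem[0x09]=0x85

MEM[0x08,0x18,0x12,0x09] = d2 ce ad 85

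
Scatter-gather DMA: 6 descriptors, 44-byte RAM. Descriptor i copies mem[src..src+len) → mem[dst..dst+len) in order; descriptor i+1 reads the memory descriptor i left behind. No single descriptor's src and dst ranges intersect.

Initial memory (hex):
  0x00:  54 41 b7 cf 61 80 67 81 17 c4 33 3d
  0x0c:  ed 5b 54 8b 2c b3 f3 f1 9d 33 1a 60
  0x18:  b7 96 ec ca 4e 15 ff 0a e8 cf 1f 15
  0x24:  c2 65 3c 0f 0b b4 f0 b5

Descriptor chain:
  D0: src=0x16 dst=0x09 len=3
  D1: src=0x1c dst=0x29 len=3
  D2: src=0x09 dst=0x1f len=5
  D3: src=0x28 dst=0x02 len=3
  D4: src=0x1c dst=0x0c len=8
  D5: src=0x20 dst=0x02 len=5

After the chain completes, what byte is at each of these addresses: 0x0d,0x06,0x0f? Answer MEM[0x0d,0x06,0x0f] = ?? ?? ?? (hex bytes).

D0: mem[0x09..0x0b] <- [1a 60 b7]
D1: mem[0x29..0x2b] <- [4e 15 ff]
D2: mem[0x1f..0x23] <- [1a 60 b7 ed 5b]
D3: mem[0x02..0x04] <- [0b 4e 15]
D4: mem[0x0c..0x13] <- [4e 15 ff 1a 60 b7 ed 5b]
D5: mem[0x02..0x06] <- [60 b7 ed 5b c2]
query mem[0x0d]=0x15, mem[0x06]=0xc2, mem[0x0f]=0x1a

MEM[0x0d,0x06,0x0f] = 15 c2 1a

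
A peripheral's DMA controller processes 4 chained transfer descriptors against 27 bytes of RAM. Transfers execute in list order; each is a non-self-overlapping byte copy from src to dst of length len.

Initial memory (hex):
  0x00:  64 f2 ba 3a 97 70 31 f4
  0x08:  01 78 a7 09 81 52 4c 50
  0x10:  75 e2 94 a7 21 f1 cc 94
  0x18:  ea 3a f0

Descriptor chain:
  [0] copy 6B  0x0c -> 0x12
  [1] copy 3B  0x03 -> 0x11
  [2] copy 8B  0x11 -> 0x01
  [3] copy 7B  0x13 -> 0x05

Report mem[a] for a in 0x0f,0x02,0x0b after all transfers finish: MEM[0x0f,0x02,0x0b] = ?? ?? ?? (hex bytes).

MEM[0x0f,0x02,0x0b] = 50 97 3a

D0: mem[0x12..0x17] <- [81 52 4c 50 75 e2]
D1: mem[0x11..0x13] <- [3a 97 70]
D2: mem[0x01..0x08] <- [3a 97 70 4c 50 75 e2 ea]
D3: mem[0x05..0x0b] <- [70 4c 50 75 e2 ea 3a]
query mem[0x0f]=0x50, mem[0x02]=0x97, mem[0x0b]=0x3a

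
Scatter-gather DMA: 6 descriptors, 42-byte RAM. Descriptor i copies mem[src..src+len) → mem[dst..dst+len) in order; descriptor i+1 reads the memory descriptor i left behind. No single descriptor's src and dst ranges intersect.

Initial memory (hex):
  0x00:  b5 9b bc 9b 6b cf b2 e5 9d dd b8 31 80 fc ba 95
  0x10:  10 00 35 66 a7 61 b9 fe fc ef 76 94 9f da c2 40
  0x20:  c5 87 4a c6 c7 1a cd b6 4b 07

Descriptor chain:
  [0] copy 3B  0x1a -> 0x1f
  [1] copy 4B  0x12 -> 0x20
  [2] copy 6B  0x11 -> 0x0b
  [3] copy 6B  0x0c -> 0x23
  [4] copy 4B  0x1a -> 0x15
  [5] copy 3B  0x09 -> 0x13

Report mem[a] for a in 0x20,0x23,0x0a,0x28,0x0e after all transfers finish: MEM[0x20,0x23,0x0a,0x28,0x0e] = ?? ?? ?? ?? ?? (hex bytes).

MEM[0x20,0x23,0x0a,0x28,0x0e] = 35 35 b8 00 a7

  after D0: wrote 3B at 0x1f = 76949f
  after D1: wrote 4B at 0x20 = 3566a761
  after D2: wrote 6B at 0x0b = 003566a761b9
  after D3: wrote 6B at 0x23 = 3566a761b900
  after D4: wrote 4B at 0x15 = 76949fda
  after D5: wrote 3B at 0x13 = ddb800
query mem[0x20]=0x35, mem[0x23]=0x35, mem[0x0a]=0xb8, mem[0x28]=0x00, mem[0x0e]=0xa7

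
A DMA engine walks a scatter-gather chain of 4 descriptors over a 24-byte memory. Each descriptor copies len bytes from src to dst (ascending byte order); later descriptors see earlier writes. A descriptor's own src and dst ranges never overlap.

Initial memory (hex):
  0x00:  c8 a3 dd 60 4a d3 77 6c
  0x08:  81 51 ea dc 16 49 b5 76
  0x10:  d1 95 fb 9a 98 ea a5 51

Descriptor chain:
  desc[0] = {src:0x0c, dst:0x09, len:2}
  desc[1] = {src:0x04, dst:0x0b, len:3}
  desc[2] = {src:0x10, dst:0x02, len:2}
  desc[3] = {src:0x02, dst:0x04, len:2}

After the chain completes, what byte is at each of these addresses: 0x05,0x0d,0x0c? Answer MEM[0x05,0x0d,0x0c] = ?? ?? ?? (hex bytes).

MEM[0x05,0x0d,0x0c] = 95 77 d3

[0] 0x0c->0x09 len=2 : 16 49
[1] 0x04->0x0b len=3 : 4a d3 77
[2] 0x10->0x02 len=2 : d1 95
[3] 0x02->0x04 len=2 : d1 95
query mem[0x05]=0x95, mem[0x0d]=0x77, mem[0x0c]=0xd3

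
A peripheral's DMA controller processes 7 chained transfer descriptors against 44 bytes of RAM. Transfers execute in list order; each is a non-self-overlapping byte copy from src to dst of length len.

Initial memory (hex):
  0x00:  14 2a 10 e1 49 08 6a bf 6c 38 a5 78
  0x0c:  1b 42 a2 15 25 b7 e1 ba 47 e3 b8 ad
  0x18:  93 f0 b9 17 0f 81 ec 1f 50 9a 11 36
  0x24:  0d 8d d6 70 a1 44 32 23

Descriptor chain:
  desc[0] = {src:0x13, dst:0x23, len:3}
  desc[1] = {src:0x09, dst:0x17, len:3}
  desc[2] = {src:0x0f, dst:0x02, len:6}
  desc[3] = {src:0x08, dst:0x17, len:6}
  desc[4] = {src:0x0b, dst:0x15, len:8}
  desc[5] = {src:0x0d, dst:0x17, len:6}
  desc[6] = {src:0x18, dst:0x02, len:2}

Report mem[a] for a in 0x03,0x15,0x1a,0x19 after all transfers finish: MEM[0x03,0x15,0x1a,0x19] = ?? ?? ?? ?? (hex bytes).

D0: mem[0x23..0x25] <- [ba 47 e3]
D1: mem[0x17..0x19] <- [38 a5 78]
D2: mem[0x02..0x07] <- [15 25 b7 e1 ba 47]
D3: mem[0x17..0x1c] <- [6c 38 a5 78 1b 42]
D4: mem[0x15..0x1c] <- [78 1b 42 a2 15 25 b7 e1]
D5: mem[0x17..0x1c] <- [42 a2 15 25 b7 e1]
D6: mem[0x02..0x03] <- [a2 15]
query mem[0x03]=0x15, mem[0x15]=0x78, mem[0x1a]=0x25, mem[0x19]=0x15

MEM[0x03,0x15,0x1a,0x19] = 15 78 25 15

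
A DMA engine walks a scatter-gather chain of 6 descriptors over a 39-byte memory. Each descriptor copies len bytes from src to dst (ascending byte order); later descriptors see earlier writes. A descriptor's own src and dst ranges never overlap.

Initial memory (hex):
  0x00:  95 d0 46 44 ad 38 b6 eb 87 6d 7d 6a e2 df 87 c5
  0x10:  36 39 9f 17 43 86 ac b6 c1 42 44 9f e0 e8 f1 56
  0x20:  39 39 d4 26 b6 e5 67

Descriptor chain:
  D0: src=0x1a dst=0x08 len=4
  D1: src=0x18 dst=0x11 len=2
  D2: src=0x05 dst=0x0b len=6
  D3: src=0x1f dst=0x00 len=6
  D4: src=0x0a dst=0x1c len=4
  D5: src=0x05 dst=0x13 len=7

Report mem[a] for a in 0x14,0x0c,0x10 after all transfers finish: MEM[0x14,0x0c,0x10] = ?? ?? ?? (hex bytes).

  after D0: wrote 4B at 0x08 = 449fe0e8
  after D1: wrote 2B at 0x11 = c142
  after D2: wrote 6B at 0x0b = 38b6eb449fe0
  after D3: wrote 6B at 0x00 = 563939d426b6
  after D4: wrote 4B at 0x1c = e038b6eb
  after D5: wrote 7B at 0x13 = b6b6eb449fe038
query mem[0x14]=0xb6, mem[0x0c]=0xb6, mem[0x10]=0xe0

MEM[0x14,0x0c,0x10] = b6 b6 e0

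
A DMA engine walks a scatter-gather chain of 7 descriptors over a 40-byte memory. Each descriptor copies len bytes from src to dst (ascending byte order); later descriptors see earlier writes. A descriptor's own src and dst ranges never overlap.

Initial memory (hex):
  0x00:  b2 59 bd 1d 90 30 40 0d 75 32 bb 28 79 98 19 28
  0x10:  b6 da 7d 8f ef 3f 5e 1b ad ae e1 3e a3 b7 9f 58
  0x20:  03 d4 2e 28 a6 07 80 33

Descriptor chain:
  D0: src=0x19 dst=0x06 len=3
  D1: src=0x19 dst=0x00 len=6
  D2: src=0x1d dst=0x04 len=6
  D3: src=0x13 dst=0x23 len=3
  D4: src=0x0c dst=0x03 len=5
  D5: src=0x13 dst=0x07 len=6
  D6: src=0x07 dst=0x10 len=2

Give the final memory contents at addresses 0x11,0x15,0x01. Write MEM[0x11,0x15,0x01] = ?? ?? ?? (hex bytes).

#0 dst[0x06+3] := {0xae,0xe1,0x3e}
#1 dst[0x00+6] := {0xae,0xe1,0x3e,0xa3,0xb7,0x9f}
#2 dst[0x04+6] := {0xb7,0x9f,0x58,0x03,0xd4,0x2e}
#3 dst[0x23+3] := {0x8f,0xef,0x3f}
#4 dst[0x03+5] := {0x79,0x98,0x19,0x28,0xb6}
#5 dst[0x07+6] := {0x8f,0xef,0x3f,0x5e,0x1b,0xad}
#6 dst[0x10+2] := {0x8f,0xef}
query mem[0x11]=0xef, mem[0x15]=0x3f, mem[0x01]=0xe1

MEM[0x11,0x15,0x01] = ef 3f e1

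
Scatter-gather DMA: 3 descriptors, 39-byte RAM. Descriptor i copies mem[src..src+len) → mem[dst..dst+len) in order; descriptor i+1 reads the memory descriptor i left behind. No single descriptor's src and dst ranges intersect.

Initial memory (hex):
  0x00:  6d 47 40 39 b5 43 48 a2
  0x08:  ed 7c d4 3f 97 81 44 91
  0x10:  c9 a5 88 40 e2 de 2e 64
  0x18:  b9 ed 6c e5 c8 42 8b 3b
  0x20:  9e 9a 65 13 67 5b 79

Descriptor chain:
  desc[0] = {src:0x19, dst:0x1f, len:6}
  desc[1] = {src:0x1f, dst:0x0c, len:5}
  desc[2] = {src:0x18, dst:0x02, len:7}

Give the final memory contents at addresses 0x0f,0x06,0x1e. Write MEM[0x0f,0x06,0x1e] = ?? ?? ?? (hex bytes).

MEM[0x0f,0x06,0x1e] = c8 c8 8b

[0] 0x19->0x1f len=6 : ed 6c e5 c8 42 8b
[1] 0x1f->0x0c len=5 : ed 6c e5 c8 42
[2] 0x18->0x02 len=7 : b9 ed 6c e5 c8 42 8b
query mem[0x0f]=0xc8, mem[0x06]=0xc8, mem[0x1e]=0x8b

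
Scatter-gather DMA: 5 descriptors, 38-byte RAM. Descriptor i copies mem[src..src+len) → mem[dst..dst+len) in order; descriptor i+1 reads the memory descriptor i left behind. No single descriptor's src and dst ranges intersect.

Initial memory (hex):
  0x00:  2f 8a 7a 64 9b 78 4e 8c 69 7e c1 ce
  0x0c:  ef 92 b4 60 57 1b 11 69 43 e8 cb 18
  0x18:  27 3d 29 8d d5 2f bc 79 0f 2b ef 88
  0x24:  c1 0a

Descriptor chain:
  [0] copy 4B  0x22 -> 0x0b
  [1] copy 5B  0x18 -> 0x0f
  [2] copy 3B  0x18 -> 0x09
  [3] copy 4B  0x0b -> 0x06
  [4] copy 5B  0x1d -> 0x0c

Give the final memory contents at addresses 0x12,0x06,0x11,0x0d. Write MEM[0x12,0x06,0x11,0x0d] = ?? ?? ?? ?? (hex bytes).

[0] 0x22->0x0b len=4 : ef 88 c1 0a
[1] 0x18->0x0f len=5 : 27 3d 29 8d d5
[2] 0x18->0x09 len=3 : 27 3d 29
[3] 0x0b->0x06 len=4 : 29 88 c1 0a
[4] 0x1d->0x0c len=5 : 2f bc 79 0f 2b
query mem[0x12]=0x8d, mem[0x06]=0x29, mem[0x11]=0x29, mem[0x0d]=0xbc

MEM[0x12,0x06,0x11,0x0d] = 8d 29 29 bc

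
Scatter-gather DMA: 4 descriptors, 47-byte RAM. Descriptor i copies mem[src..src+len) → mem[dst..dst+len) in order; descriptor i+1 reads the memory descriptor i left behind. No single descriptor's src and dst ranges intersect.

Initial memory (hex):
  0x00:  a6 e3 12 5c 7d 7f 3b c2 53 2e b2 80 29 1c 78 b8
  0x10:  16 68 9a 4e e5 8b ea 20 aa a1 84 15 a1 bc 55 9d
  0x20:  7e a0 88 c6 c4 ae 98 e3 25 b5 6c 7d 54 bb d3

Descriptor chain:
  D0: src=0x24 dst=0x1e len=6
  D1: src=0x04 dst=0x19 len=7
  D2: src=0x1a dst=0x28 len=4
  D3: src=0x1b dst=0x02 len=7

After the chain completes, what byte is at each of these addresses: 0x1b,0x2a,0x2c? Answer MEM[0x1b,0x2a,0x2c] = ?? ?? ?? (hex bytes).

MEM[0x1b,0x2a,0x2c] = 3b c2 54

  after D0: wrote 6B at 0x1e = c4ae98e325b5
  after D1: wrote 7B at 0x19 = 7d7f3bc2532eb2
  after D2: wrote 4B at 0x28 = 7f3bc253
  after D3: wrote 7B at 0x02 = 3bc2532eb298e3
query mem[0x1b]=0x3b, mem[0x2a]=0xc2, mem[0x2c]=0x54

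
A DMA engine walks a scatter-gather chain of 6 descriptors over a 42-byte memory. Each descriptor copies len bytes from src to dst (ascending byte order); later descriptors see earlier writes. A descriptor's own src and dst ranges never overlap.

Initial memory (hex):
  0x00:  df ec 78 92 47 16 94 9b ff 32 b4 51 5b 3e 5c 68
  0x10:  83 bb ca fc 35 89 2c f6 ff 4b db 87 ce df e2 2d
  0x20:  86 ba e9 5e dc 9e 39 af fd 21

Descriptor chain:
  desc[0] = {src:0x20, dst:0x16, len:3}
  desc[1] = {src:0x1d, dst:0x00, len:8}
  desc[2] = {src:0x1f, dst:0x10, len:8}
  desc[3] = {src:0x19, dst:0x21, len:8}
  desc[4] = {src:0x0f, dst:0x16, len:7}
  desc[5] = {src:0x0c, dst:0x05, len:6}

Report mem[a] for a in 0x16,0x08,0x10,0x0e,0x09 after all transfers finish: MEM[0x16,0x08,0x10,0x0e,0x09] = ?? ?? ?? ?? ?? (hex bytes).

MEM[0x16,0x08,0x10,0x0e,0x09] = 68 68 2d 5c 2d

#0 dst[0x16+3] := {0x86,0xba,0xe9}
#1 dst[0x00+8] := {0xdf,0xe2,0x2d,0x86,0xba,0xe9,0x5e,0xdc}
#2 dst[0x10+8] := {0x2d,0x86,0xba,0xe9,0x5e,0xdc,0x9e,0x39}
#3 dst[0x21+8] := {0x4b,0xdb,0x87,0xce,0xdf,0xe2,0x2d,0x86}
#4 dst[0x16+7] := {0x68,0x2d,0x86,0xba,0xe9,0x5e,0xdc}
#5 dst[0x05+6] := {0x5b,0x3e,0x5c,0x68,0x2d,0x86}
query mem[0x16]=0x68, mem[0x08]=0x68, mem[0x10]=0x2d, mem[0x0e]=0x5c, mem[0x09]=0x2d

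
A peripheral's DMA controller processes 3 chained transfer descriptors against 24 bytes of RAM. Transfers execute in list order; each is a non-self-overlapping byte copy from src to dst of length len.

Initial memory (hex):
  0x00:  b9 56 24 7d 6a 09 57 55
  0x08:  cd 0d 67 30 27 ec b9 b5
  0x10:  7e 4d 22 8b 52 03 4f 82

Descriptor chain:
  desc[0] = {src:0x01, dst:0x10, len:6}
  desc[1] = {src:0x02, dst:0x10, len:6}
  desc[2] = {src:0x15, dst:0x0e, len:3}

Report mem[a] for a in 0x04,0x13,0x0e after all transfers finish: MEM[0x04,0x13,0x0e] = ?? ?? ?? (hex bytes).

MEM[0x04,0x13,0x0e] = 6a 09 55

#0 dst[0x10+6] := {0x56,0x24,0x7d,0x6a,0x09,0x57}
#1 dst[0x10+6] := {0x24,0x7d,0x6a,0x09,0x57,0x55}
#2 dst[0x0e+3] := {0x55,0x4f,0x82}
query mem[0x04]=0x6a, mem[0x13]=0x09, mem[0x0e]=0x55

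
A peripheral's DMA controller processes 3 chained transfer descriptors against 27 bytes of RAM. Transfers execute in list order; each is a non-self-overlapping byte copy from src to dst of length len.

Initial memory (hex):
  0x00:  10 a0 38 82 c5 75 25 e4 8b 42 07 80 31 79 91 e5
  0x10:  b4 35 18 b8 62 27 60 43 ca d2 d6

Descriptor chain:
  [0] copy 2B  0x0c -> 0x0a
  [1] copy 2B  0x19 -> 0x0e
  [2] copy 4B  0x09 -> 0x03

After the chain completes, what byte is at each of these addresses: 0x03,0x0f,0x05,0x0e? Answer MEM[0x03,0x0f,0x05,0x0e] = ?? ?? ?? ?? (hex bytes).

MEM[0x03,0x0f,0x05,0x0e] = 42 d6 79 d2

D0: mem[0x0a..0x0b] <- [31 79]
D1: mem[0x0e..0x0f] <- [d2 d6]
D2: mem[0x03..0x06] <- [42 31 79 31]
query mem[0x03]=0x42, mem[0x0f]=0xd6, mem[0x05]=0x79, mem[0x0e]=0xd2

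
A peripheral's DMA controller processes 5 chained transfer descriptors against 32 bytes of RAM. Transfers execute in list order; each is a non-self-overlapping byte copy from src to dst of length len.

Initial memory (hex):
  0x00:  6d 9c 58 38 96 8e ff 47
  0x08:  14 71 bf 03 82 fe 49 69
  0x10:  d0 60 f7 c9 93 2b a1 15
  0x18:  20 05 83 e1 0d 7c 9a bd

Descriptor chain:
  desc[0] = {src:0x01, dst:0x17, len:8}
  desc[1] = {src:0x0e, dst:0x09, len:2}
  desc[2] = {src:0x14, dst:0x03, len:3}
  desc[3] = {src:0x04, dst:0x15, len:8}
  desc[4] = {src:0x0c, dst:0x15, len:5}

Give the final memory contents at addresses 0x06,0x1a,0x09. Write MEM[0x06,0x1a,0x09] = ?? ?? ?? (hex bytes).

  after D0: wrote 8B at 0x17 = 9c5838968eff4714
  after D1: wrote 2B at 0x09 = 4969
  after D2: wrote 3B at 0x03 = 932ba1
  after D3: wrote 8B at 0x15 = 2ba1ff4714496903
  after D4: wrote 5B at 0x15 = 82fe4969d0
query mem[0x06]=0xff, mem[0x1a]=0x49, mem[0x09]=0x49

MEM[0x06,0x1a,0x09] = ff 49 49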